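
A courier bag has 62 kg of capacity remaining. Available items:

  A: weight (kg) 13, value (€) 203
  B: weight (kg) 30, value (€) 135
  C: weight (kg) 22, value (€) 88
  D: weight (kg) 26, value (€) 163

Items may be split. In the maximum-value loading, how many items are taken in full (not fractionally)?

2

Greedy by value/weight ratio, highest first.
Ratios (sorted): A 15.62, D 6.27, B 4.50, C 4.00
take A (13 @ 203); take D (26 @ 163); take 23/30 of B → 103.50. Capacity used 62/62.
2 item(s) taken whole; one partial (take 23/30 of B).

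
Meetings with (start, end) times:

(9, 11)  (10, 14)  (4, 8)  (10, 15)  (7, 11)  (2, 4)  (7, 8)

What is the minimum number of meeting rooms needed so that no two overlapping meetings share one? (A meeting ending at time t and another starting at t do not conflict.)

Count concurrent intervals with a sweep; the peak is the room count.
starts: [2, 4, 7, 7, 9, 10, 10]
ends:   [4, 8, 8, 11, 11, 14, 15]
s2→1 e4→0 s4→1 s7→2 s7→3 e8→2 e8→1 s9→2 s10→3 s10→4  — peak 4.

4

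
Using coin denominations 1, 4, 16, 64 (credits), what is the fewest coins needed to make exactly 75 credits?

Use the largest denomination that fits, subtract, and repeat.
75 = 1×64 + 2×4 + 3×1
Total coins = 1 + 2 + 3 = 6

6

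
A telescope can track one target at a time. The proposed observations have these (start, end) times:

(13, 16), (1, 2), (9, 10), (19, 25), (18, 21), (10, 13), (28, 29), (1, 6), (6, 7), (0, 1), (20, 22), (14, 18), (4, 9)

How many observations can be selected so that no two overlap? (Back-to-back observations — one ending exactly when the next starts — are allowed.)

Order by finish time; keep every interval that doesn't clash with the previous kept one.
By end time: (0,1), (1,2), (1,6), (6,7), (4,9), (9,10), (10,13), (13,16), (14,18), (18,21), (20,22), (19,25), (28,29).
Pick (0,1); next start ≥ 1 → (1,2); next start ≥ 2 → (6,7); next start ≥ 7 → (9,10); next start ≥ 10 → (10,13); next start ≥ 13 → (13,16); next start ≥ 16 → (18,21); next start ≥ 21 → (28,29).
Selected 8 observations.

8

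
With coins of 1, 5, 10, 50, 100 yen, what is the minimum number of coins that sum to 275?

Use the largest denomination that fits, subtract, and repeat.
275 − 2×100→75 − 1×50→25 − 2×10→5 − 1×5→0
Total coins = 2 + 1 + 2 + 1 = 6

6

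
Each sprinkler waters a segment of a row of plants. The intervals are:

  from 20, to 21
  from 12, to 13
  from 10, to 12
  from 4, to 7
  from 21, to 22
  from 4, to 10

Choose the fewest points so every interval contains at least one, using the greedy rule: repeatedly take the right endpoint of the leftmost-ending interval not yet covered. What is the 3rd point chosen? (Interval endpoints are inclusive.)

Process intervals by earliest right end; each time one isn't hit yet, stab at its right endpoint.
Sorted: [4,7] [4,10] [10,12] [12,13] [20,21] [21,22]
{[4,7],[4,10]} hit by 7; {[10,12],[12,13]} hit by 12; {[20,21],[21,22]} hit by 21.
Points: 7, 12, 21 (3 total).

21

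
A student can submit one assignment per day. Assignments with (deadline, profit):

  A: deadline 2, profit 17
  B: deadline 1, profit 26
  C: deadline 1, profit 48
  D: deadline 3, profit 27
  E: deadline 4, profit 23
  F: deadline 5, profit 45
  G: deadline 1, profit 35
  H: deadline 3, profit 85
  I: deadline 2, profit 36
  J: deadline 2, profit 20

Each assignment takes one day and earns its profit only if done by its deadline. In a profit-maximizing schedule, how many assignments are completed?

5

Take jobs in profit order; each goes to the latest open slot no later than its deadline.
By profit: H(d3,85), C(d1,48), F(d5,45), I(d2,36), G(d1,35), D(d3,27), B(d1,26), E(d4,23), J(d2,20), A(d2,17)
H→slot 3; C→slot 1; F→slot 5; I→slot 2; G skipped; D skipped; B skipped; E→slot 4; J skipped; A skipped.
5 of 10 scheduled.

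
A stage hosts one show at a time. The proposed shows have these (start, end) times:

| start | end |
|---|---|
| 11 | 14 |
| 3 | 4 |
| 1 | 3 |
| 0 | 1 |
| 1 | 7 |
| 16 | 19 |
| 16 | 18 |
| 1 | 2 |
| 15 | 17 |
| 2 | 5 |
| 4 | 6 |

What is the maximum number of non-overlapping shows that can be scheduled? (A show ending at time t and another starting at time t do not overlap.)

Order by finish time; keep every interval that doesn't clash with the previous kept one.
Sorted by end: (0,1)  (1,2)  (1,3)  (3,4)  (2,5)  (4,6)  (1,7)  (11,14)  (15,17)  (16,18)  (16,19)
take (0,1); take (1,2); take (3,4); take (4,6); skip (1,7); take (11,14); take (15,17); skip (16,18).
Selected 6 shows.

6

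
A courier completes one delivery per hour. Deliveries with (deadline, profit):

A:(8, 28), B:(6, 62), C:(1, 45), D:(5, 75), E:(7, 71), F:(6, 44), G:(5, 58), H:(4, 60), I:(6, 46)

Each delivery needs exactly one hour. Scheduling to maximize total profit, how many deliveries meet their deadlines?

By profit: D(d5,75), E(d7,71), B(d6,62), H(d4,60), G(d5,58), I(d6,46), C(d1,45), F(d6,44), A(d8,28)
D→slot 5; E→slot 7; B→slot 6; H→slot 4; G→slot 3; I→slot 2; C→slot 1; F skipped; A→slot 8.
8 of 9 scheduled.

8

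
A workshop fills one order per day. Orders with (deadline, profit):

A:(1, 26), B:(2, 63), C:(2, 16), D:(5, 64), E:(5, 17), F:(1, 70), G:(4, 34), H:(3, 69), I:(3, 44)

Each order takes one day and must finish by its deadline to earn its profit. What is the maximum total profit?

300

Take jobs in profit order; each goes to the latest open slot no later than its deadline.
Profit order: F=70 H=69 D=64 B=63 I=44 G=34 A=26 E=17 C=16
Assign: F→slot 1, H→slot 3, D→slot 5, B→slot 2, I skipped, G→slot 4, A skipped, E skipped, C skipped.
Slots: [1:F] [2:B] [3:H] [4:G] [5:D]
Profit = 70 + 63 + 69 + 34 + 64 = 300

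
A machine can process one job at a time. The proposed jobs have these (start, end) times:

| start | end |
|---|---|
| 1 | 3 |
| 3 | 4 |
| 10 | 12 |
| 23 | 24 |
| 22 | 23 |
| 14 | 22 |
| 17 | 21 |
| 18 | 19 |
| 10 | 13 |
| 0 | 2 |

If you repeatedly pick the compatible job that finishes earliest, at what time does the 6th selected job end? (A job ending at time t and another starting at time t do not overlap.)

By end time: (0,2), (1,3), (3,4), (10,12), (10,13), (18,19), (17,21), (14,22), (22,23), (23,24).
Pick (0,2); next start ≥ 2 → (3,4); next start ≥ 4 → (10,12); next start ≥ 12 → (18,19); next start ≥ 19 → (22,23); next start ≥ 23 → (23,24).
Selected: (0,2) (3,4) (10,12) (18,19) (22,23) (23,24)

24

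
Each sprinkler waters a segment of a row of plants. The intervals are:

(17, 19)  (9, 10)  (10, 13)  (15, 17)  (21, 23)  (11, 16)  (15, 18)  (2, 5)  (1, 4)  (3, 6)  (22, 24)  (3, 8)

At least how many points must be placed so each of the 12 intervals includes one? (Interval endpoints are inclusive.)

5

Process intervals by earliest right end; each time one isn't hit yet, stab at its right endpoint.
Sorted: [1,4] [2,5] [3,6] [3,8] [9,10] [10,13] [11,16] [15,17] [15,18] [17,19] [21,23] [22,24]
{[1,4],[2,5],[3,6],[3,8]} hit by 4; {[9,10],[10,13]} hit by 10; {[11,16],[15,17],[15,18]} hit by 16; {[17,19]} hit by 19; {[21,23],[22,24]} hit by 23.
Points: 4, 10, 16, 19, 23 (5 total).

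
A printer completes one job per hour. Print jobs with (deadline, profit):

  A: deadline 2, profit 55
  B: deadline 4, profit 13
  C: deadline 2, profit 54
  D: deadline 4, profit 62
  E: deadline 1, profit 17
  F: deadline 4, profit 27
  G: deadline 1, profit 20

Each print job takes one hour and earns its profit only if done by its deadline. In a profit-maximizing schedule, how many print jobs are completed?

4

By profit: D(d4,62), A(d2,55), C(d2,54), F(d4,27), G(d1,20), E(d1,17), B(d4,13)
D→slot 4; A→slot 2; C→slot 1; F→slot 3; G skipped; E skipped; B skipped.
4 of 7 scheduled.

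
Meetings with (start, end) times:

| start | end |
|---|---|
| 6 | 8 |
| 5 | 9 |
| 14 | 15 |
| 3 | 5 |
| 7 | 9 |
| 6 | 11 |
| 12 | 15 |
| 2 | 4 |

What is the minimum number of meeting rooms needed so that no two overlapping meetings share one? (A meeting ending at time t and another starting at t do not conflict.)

starts: [2, 3, 5, 6, 6, 7, 12, 14]
ends:   [4, 5, 8, 9, 9, 11, 15, 15]
s2→1 s3→2 e4→1 e5→0 s5→1 s6→2 s6→3 s7→4  — peak 4.

4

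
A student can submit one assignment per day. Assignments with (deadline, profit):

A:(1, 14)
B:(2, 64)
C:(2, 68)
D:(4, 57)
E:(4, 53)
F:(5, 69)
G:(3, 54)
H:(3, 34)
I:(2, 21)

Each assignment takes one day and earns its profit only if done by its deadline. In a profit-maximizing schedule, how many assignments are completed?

Profit order: F=69 C=68 B=64 D=57 G=54 E=53 H=34 I=21 A=14
Assign: F→slot 5, C→slot 2, B→slot 1, D→slot 4, G→slot 3, E skipped, H skipped, I skipped, A skipped.
Slots: [1:B] [2:C] [3:G] [4:D] [5:F]
5 of 9 scheduled.

5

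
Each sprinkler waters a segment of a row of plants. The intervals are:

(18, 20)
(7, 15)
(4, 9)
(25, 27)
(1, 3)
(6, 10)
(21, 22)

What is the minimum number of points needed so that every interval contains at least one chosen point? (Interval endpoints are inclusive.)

5

Process intervals by earliest right end; each time one isn't hit yet, stab at its right endpoint.
By right end: [1,3]  [4,9]  [6,10]  [7,15]  [18,20]  [21,22]  [25,27]
[1,3] uncovered → point at 3; [4,9] uncovered → point at 9; [18,20] uncovered → point at 20; [21,22] uncovered → point at 22; [25,27] uncovered → point at 27.
Points: 3, 9, 20, 22, 27 (5 total).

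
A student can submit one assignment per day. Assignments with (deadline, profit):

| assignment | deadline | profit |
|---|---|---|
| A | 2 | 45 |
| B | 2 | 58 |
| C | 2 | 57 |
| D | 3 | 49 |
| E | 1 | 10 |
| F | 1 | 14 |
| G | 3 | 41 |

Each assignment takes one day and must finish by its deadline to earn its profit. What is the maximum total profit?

164

Take jobs in profit order; each goes to the latest open slot no later than its deadline.
By profit: B(d2,58), C(d2,57), D(d3,49), A(d2,45), G(d3,41), F(d1,14), E(d1,10)
B→slot 2; C→slot 1; D→slot 3; A skipped; G skipped; F skipped; E skipped.
Profit = 57 + 58 + 49 = 164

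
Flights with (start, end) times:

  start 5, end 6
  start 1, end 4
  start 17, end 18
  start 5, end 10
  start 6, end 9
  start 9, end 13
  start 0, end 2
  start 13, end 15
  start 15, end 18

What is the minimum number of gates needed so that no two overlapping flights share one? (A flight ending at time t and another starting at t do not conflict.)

The answer is the maximum number of intervals overlapping at any instant.
Events (time:±→running): 0:+→1 1:+→2 … peak 2.

2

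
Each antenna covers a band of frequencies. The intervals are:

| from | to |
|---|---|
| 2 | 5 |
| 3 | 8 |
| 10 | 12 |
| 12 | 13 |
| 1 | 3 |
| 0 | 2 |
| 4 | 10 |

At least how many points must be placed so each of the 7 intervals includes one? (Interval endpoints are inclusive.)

3

Process intervals by earliest right end; each time one isn't hit yet, stab at its right endpoint.
Sorted: [0,2] [1,3] [2,5] [3,8] [4,10] [10,12] [12,13]
{[0,2],[1,3],[2,5]} hit by 2; {[3,8],[4,10]} hit by 8; {[10,12],[12,13]} hit by 12.
Points: 2, 8, 12 (3 total).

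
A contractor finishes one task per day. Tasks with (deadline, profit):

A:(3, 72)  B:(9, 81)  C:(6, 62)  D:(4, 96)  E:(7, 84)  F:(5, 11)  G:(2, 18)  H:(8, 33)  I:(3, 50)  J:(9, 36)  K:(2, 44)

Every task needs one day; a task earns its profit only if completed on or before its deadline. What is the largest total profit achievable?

Take jobs in profit order; each goes to the latest open slot no later than its deadline.
Profit order: D=96 E=84 B=81 A=72 C=62 I=50 K=44 J=36 H=33 G=18 F=11
Assign: D→slot 4, E→slot 7, B→slot 9, A→slot 3, C→slot 6, I→slot 2, K→slot 1, J→slot 8, H→slot 5, G skipped, F skipped.
Slots: [1:K] [2:I] [3:A] [4:D] [5:H] [6:C] [7:E] [8:J] [9:B]
Profit = 44 + 50 + 72 + 96 + 33 + 62 + 84 + 36 + 81 = 558

558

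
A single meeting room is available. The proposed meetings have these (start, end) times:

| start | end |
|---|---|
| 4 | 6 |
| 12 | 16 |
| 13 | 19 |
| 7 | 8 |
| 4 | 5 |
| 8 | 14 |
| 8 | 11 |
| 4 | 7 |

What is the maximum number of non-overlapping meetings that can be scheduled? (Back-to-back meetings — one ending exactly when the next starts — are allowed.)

Sorted by end: (4,5)  (4,6)  (4,7)  (7,8)  (8,11)  (8,14)  (12,16)  (13,19)
take (4,5); take (7,8); take (8,11); take (12,16).
Selected 4 meetings.

4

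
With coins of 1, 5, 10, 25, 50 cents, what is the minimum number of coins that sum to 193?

Use the largest denomination that fits, subtract, and repeat.
193 = 3×50 + 1×25 + 1×10 + 1×5 + 3×1
Total coins = 3 + 1 + 1 + 1 + 3 = 9

9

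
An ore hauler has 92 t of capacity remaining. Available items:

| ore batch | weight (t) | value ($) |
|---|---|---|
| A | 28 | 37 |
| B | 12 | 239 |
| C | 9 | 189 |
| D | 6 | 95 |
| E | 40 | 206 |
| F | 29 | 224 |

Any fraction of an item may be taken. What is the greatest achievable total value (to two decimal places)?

932.40

Greedy by value/weight ratio, highest first.
Order: C (189/9=21.00) > B (239/12=19.92) > D (95/6=15.83) > F (224/29=7.72) > E (206/40=5.15) > A (37/28=1.32)
Fill: take C (9 @ 189) → take B (12 @ 239) → take D (6 @ 95) → take F (29 @ 224) → take 36/40 of E → 185.40; 92/92 used.
Total value = 932.40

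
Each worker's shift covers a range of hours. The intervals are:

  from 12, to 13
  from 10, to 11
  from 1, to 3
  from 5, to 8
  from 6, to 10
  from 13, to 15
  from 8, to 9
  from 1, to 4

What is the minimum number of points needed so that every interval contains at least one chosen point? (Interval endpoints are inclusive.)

4

Sort by right endpoint; whenever an interval is uncovered, place a point at its right end.
By right end: [1,3]  [1,4]  [5,8]  [8,9]  [6,10]  [10,11]  [12,13]  [13,15]
[1,3] uncovered → point at 3; [5,8] uncovered → point at 8; [10,11] uncovered → point at 11; [12,13] uncovered → point at 13.
Points: 3, 8, 11, 13 (4 total).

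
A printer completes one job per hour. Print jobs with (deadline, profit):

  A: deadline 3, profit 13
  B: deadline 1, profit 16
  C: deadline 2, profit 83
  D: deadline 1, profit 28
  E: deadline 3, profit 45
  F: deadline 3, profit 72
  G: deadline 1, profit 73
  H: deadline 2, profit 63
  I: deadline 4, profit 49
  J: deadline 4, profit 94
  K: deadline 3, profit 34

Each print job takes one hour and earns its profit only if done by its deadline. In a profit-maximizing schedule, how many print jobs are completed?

Take jobs in profit order; each goes to the latest open slot no later than its deadline.
Profit order: J=94 C=83 G=73 F=72 H=63 I=49 E=45 K=34 D=28 B=16 A=13
Assign: J→slot 4, C→slot 2, G→slot 1, F→slot 3, H skipped, I skipped, E skipped, K skipped, D skipped, B skipped, A skipped.
Slots: [1:G] [2:C] [3:F] [4:J]
4 of 11 scheduled.

4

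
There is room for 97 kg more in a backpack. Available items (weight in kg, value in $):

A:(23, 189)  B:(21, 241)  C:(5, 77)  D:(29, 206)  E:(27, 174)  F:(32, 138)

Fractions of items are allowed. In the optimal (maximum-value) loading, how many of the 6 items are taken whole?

Sort by value per unit weight and fill in that order.
Ratios (sorted): C 15.40, B 11.48, A 8.22, D 7.10, E 6.44, F 4.31
take C (5 @ 77); take B (21 @ 241); take A (23 @ 189); take D (29 @ 206); take 19/27 of E → 122.44. Capacity used 97/97.
4 item(s) taken whole; one partial (take 19/27 of E).

4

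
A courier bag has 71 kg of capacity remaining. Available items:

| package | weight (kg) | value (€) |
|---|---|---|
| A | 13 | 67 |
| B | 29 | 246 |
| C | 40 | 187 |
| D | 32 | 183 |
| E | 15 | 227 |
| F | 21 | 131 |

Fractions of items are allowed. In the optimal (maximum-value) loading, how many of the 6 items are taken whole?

3

Sort by value per unit weight and fill in that order.
Ratios (sorted): E 15.13, B 8.48, F 6.24, D 5.72, A 5.15, C 4.67
take E (15 @ 227); take B (29 @ 246); take F (21 @ 131); take 6/32 of D → 34.31. Capacity used 71/71.
3 item(s) taken whole; one partial (take 6/32 of D).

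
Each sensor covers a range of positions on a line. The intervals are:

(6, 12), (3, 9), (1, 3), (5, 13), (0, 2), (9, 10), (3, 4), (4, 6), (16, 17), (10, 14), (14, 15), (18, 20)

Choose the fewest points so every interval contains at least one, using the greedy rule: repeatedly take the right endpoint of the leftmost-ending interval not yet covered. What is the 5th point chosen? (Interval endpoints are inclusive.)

Sort by right endpoint; whenever an interval is uncovered, place a point at its right end.
Sorted: [0,2] [1,3] [3,4] [4,6] [3,9] [9,10] [6,12] [5,13] [10,14] [14,15] [16,17] [18,20]
{[0,2],[1,3]} hit by 2; {[3,4],[4,6],[3,9]} hit by 4; {[9,10],[6,12],[5,13],[10,14]} hit by 10; {[14,15]} hit by 15; {[16,17]} hit by 17; {[18,20]} hit by 20.
Points: 2, 4, 10, 15, 17, 20 (6 total).

17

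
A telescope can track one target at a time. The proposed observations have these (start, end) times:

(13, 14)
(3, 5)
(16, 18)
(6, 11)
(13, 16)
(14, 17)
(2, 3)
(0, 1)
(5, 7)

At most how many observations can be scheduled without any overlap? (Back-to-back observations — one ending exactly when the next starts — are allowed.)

6

By end time: (0,1), (2,3), (3,5), (5,7), (6,11), (13,14), (13,16), (14,17), (16,18).
Pick (0,1); next start ≥ 1 → (2,3); next start ≥ 3 → (3,5); next start ≥ 5 → (5,7); next start ≥ 7 → (13,14); next start ≥ 14 → (14,17).
Selected 6 observations.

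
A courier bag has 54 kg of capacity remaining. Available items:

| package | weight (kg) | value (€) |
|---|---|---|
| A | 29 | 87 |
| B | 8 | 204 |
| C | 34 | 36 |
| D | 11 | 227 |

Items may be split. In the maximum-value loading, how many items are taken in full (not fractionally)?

Sort by value per unit weight and fill in that order.
Order: B (204/8=25.50) > D (227/11=20.64) > A (87/29=3.00) > C (36/34=1.06)
Fill: take B (8 @ 204) → take D (11 @ 227) → take A (29 @ 87) → take 6/34 of C → 6.35; 54/54 used.
3 item(s) taken whole; one partial (take 6/34 of C).

3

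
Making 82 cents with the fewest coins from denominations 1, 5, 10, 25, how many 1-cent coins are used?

2

Use the largest denomination that fits, subtract, and repeat.
82 = 3×25 + 1×5 + 2×1
Count of 1: 2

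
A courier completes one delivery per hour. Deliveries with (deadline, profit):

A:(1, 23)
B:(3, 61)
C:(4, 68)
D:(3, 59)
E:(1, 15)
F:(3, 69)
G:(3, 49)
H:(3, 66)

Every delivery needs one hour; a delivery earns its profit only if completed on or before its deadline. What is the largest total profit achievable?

Profit order: F=69 C=68 H=66 B=61 D=59 G=49 A=23 E=15
Assign: F→slot 3, C→slot 4, H→slot 2, B→slot 1, D skipped, G skipped, A skipped, E skipped.
Slots: [1:B] [2:H] [3:F] [4:C]
Profit = 61 + 66 + 69 + 68 = 264

264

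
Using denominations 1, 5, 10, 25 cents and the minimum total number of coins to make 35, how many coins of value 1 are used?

0

35 = 1×25 + 1×10
Count of 1: 0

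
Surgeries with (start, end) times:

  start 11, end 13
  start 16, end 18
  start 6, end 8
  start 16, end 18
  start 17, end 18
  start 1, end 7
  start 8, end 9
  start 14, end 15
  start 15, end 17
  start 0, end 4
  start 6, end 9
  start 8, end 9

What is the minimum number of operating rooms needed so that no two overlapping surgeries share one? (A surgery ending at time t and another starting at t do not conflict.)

Events (time:±→running): 0:+→1 1:+→2 4:-→1 6:+→2 6:+→3 … peak 3.

3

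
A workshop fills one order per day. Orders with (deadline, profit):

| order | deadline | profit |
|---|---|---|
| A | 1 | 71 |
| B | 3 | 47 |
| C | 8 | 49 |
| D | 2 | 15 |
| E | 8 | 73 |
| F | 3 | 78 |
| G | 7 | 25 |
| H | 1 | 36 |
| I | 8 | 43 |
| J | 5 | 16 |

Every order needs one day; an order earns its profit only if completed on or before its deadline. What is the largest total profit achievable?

402

Profit order: F=78 E=73 A=71 C=49 B=47 I=43 H=36 G=25 J=16 D=15
Assign: F→slot 3, E→slot 8, A→slot 1, C→slot 7, B→slot 2, I→slot 6, H skipped, G→slot 5, J→slot 4, D skipped.
Slots: [1:A] [2:B] [3:F] [4:J] [5:G] [6:I] [7:C] [8:E]
Profit = 71 + 47 + 78 + 16 + 25 + 43 + 49 + 73 = 402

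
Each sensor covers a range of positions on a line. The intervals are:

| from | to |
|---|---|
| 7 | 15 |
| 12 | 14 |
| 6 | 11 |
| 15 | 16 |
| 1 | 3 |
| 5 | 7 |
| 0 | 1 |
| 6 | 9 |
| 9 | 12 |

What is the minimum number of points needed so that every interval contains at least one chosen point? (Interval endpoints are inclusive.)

Sorted: [0,1] [1,3] [5,7] [6,9] [6,11] [9,12] [12,14] [7,15] [15,16]
{[0,1],[1,3]} hit by 1; {[5,7],[6,9],[6,11]} hit by 7; {[9,12],[12,14],[7,15]} hit by 12; {[15,16]} hit by 16.
Points: 1, 7, 12, 16 (4 total).

4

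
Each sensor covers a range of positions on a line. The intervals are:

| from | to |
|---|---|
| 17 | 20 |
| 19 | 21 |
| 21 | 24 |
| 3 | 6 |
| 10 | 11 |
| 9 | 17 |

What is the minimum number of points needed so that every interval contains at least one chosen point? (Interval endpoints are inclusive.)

4

Process intervals by earliest right end; each time one isn't hit yet, stab at its right endpoint.
Sorted: [3,6] [10,11] [9,17] [17,20] [19,21] [21,24]
{[3,6]} hit by 6; {[10,11],[9,17]} hit by 11; {[17,20],[19,21]} hit by 20; {[21,24]} hit by 24.
Points: 6, 11, 20, 24 (4 total).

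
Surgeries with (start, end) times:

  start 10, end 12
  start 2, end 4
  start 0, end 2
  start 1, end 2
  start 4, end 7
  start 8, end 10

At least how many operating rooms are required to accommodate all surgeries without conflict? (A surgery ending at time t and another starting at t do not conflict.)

Count concurrent intervals with a sweep; the peak is the room count.
Events (time:±→running): 0:+→1 1:+→2 … peak 2.

2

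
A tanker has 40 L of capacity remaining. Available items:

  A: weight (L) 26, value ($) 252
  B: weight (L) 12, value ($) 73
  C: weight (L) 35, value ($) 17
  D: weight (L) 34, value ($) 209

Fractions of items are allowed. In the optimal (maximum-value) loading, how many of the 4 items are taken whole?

Order: A (252/26=9.69) > D (209/34=6.15) > B (73/12=6.08) > C (17/35=0.49)
Fill: take A (26 @ 252) → take 14/34 of D → 86.06; 40/40 used.
1 item(s) taken whole; one partial (take 14/34 of D).

1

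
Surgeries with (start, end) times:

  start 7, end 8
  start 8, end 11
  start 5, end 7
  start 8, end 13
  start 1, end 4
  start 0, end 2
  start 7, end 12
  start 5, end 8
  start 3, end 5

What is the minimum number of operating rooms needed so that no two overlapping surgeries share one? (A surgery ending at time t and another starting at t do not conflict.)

3

The answer is the maximum number of intervals overlapping at any instant.
Events (time:±→running): 0:+→1 1:+→2 2:-→1 3:+→2 4:-→1 5:-→0 5:+→1 5:+→2 7:-→1 7:+→2 7:+→3 … peak 3.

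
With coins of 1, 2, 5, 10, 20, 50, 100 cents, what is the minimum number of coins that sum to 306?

306 − 3×100→6 − 1×5→1 − 1×1→0
Total coins = 3 + 1 + 1 = 5

5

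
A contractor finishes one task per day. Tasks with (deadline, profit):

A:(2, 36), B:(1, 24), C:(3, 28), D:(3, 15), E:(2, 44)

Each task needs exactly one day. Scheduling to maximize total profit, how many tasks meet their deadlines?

3

By profit: E(d2,44), A(d2,36), C(d3,28), B(d1,24), D(d3,15)
E→slot 2; A→slot 1; C→slot 3; B skipped; D skipped.
3 of 5 scheduled.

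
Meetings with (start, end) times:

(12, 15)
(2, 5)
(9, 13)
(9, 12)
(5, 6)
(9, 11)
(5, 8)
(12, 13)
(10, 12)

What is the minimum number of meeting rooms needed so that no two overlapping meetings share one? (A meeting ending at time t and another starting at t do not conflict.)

4

Events (time:±→running): 2:+→1 5:-→0 5:+→1 5:+→2 6:-→1 8:-→0 9:+→1 9:+→2 9:+→3 10:+→4 … peak 4.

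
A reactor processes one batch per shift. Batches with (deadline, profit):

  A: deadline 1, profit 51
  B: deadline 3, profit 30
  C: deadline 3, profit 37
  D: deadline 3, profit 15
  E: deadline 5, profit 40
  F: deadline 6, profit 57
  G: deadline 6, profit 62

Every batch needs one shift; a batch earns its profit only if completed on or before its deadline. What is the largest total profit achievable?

277

Take jobs in profit order; each goes to the latest open slot no later than its deadline.
Profit order: G=62 F=57 A=51 E=40 C=37 B=30 D=15
Assign: G→slot 6, F→slot 5, A→slot 1, E→slot 4, C→slot 3, B→slot 2, D skipped.
Slots: [1:A] [2:B] [3:C] [4:E] [5:F] [6:G]
Profit = 51 + 30 + 37 + 40 + 57 + 62 = 277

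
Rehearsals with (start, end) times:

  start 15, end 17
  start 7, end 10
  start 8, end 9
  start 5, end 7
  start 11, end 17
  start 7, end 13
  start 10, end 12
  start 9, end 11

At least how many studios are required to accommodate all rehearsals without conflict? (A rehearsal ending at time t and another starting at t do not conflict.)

The answer is the maximum number of intervals overlapping at any instant.
Events (time:±→running): 5:+→1 7:-→0 7:+→1 7:+→2 8:+→3 … peak 3.

3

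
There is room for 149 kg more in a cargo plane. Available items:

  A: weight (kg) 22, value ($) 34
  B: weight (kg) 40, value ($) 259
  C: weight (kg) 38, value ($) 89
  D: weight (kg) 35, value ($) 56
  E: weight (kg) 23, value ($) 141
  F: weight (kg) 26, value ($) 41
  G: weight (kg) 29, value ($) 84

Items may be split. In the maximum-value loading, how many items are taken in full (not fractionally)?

4

Order: B (259/40=6.47) > E (141/23=6.13) > G (84/29=2.90) > C (89/38=2.34) > D (56/35=1.60) > F (41/26=1.58) > A (34/22=1.55)
Fill: take B (40 @ 259) → take E (23 @ 141) → take G (29 @ 84) → take C (38 @ 89) → take 19/35 of D → 30.40; 149/149 used.
4 item(s) taken whole; one partial (take 19/35 of D).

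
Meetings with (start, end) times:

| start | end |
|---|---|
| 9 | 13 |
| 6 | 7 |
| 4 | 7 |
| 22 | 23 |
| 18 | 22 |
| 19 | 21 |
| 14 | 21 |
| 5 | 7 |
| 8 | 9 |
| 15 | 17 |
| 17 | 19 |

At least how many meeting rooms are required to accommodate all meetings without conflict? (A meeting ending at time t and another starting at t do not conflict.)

The answer is the maximum number of intervals overlapping at any instant.
Events (time:±→running): 4:+→1 5:+→2 6:+→3 … peak 3.

3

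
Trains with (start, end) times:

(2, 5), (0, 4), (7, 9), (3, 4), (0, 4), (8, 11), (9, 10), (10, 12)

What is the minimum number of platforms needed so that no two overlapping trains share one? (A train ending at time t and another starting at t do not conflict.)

Count concurrent intervals with a sweep; the peak is the room count.
Events (time:±→running): 0:+→1 0:+→2 2:+→3 3:+→4 … peak 4.

4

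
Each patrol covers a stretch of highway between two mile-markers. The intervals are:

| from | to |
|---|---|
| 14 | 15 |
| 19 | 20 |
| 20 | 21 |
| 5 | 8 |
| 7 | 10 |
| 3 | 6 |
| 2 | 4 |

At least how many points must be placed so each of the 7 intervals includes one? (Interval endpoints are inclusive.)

4

Process intervals by earliest right end; each time one isn't hit yet, stab at its right endpoint.
Sorted: [2,4] [3,6] [5,8] [7,10] [14,15] [19,20] [20,21]
{[2,4],[3,6]} hit by 4; {[5,8],[7,10]} hit by 8; {[14,15]} hit by 15; {[19,20],[20,21]} hit by 20.
Points: 4, 8, 15, 20 (4 total).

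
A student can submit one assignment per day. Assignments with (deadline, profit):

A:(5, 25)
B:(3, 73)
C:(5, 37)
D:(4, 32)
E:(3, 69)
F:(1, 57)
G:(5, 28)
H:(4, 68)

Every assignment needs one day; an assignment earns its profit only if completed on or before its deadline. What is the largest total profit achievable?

Profit order: B=73 E=69 H=68 F=57 C=37 D=32 G=28 A=25
Assign: B→slot 3, E→slot 2, H→slot 4, F→slot 1, C→slot 5, D skipped, G skipped, A skipped.
Slots: [1:F] [2:E] [3:B] [4:H] [5:C]
Profit = 57 + 69 + 73 + 68 + 37 = 304

304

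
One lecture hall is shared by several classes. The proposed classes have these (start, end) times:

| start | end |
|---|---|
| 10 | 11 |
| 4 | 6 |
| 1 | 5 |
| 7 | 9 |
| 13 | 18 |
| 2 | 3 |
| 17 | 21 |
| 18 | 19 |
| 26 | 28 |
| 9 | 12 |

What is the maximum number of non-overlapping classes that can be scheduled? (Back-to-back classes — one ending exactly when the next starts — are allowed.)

7

Sorted by end: (2,3)  (1,5)  (4,6)  (7,9)  (10,11)  (9,12)  (13,18)  (18,19)  (17,21)  (26,28)
take (2,3); skip (1,5); take (4,6); take (7,9); take (10,11); skip (9,12); take (13,18); take (18,19); skip (17,21); take (26,28).
Selected 7 classes.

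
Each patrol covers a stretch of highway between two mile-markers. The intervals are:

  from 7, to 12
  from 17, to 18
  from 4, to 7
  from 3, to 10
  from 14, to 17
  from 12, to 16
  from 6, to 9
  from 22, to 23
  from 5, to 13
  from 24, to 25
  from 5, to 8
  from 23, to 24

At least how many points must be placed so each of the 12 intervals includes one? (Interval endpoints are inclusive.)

Sorted: [4,7] [5,8] [6,9] [3,10] [7,12] [5,13] [12,16] [14,17] [17,18] [22,23] [23,24] [24,25]
{[4,7],[5,8],[6,9],[3,10],[7,12],[5,13]} hit by 7; {[12,16],[14,17]} hit by 16; {[17,18]} hit by 18; {[22,23],[23,24]} hit by 23; {[24,25]} hit by 25.
Points: 7, 16, 18, 23, 25 (5 total).

5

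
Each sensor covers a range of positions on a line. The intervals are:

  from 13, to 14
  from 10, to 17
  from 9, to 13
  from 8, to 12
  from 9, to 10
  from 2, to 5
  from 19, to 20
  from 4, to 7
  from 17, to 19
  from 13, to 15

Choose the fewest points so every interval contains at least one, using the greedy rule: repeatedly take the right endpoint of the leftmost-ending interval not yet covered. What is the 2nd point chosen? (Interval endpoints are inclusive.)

10

Sort by right endpoint; whenever an interval is uncovered, place a point at its right end.
By right end: [2,5]  [4,7]  [9,10]  [8,12]  [9,13]  [13,14]  [13,15]  [10,17]  [17,19]  [19,20]
[2,5] uncovered → point at 5; [9,10] uncovered → point at 10; [13,14] uncovered → point at 14; [17,19] uncovered → point at 19.
Points: 5, 10, 14, 19 (4 total).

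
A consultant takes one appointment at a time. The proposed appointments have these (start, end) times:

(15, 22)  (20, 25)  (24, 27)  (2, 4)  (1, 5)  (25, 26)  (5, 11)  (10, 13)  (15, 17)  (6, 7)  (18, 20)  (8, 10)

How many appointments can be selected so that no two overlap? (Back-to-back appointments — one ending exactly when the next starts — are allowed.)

8

Sort by end time and greedily take each interval whose start is ≥ the last chosen end.
By end time: (2,4), (1,5), (6,7), (8,10), (5,11), (10,13), (15,17), (18,20), (15,22), (20,25), (25,26), (24,27).
Pick (2,4); next start ≥ 4 → (6,7); next start ≥ 7 → (8,10); next start ≥ 10 → (10,13); next start ≥ 13 → (15,17); next start ≥ 17 → (18,20); next start ≥ 20 → (20,25); next start ≥ 25 → (25,26).
Selected 8 appointments.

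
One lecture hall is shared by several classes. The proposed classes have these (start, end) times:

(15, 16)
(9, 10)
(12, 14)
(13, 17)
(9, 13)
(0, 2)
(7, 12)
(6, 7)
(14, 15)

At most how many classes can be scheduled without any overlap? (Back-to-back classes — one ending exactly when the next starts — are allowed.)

6

Order by finish time; keep every interval that doesn't clash with the previous kept one.
By end time: (0,2), (6,7), (9,10), (7,12), (9,13), (12,14), (14,15), (15,16), (13,17).
Pick (0,2); next start ≥ 2 → (6,7); next start ≥ 7 → (9,10); next start ≥ 10 → (12,14); next start ≥ 14 → (14,15); next start ≥ 15 → (15,16).
Selected 6 classes.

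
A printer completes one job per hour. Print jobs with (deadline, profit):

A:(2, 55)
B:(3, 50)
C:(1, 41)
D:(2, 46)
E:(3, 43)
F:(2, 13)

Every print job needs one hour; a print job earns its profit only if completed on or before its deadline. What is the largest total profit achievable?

151

Take jobs in profit order; each goes to the latest open slot no later than its deadline.
By profit: A(d2,55), B(d3,50), D(d2,46), E(d3,43), C(d1,41), F(d2,13)
A→slot 2; B→slot 3; D→slot 1; E skipped; C skipped; F skipped.
Profit = 46 + 55 + 50 = 151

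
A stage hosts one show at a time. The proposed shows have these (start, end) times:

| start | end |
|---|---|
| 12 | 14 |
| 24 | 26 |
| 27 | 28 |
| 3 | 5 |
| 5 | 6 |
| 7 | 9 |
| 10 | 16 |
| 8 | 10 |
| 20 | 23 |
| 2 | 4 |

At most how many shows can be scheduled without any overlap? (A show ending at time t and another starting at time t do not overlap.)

Sort by end time and greedily take each interval whose start is ≥ the last chosen end.
By end time: (2,4), (3,5), (5,6), (7,9), (8,10), (12,14), (10,16), (20,23), (24,26), (27,28).
Pick (2,4); next start ≥ 4 → (5,6); next start ≥ 6 → (7,9); next start ≥ 9 → (12,14); next start ≥ 14 → (20,23); next start ≥ 23 → (24,26); next start ≥ 26 → (27,28).
Selected 7 shows.

7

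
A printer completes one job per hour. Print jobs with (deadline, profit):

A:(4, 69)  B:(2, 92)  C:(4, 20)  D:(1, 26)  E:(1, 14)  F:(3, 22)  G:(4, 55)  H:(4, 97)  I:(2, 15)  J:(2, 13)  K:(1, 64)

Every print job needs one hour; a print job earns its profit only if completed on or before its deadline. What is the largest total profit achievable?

Take jobs in profit order; each goes to the latest open slot no later than its deadline.
Profit order: H=97 B=92 A=69 K=64 G=55 D=26 F=22 C=20 I=15 E=14 J=13
Assign: H→slot 4, B→slot 2, A→slot 3, K→slot 1, G skipped, D skipped, F skipped, C skipped, I skipped, E skipped, J skipped.
Slots: [1:K] [2:B] [3:A] [4:H]
Profit = 64 + 92 + 69 + 97 = 322

322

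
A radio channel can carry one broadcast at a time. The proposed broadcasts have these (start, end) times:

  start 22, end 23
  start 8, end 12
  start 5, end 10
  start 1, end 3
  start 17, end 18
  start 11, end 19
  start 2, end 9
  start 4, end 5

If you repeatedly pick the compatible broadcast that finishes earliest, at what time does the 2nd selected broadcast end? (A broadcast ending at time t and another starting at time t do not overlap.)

5

Sorted by end: (1,3)  (4,5)  (2,9)  (5,10)  (8,12)  (17,18)  (11,19)  (22,23)
take (1,3); take (4,5); take (5,10); skip (8,12); take (17,18); take (22,23).
Selected: (1,3) (4,5) (5,10) (17,18) (22,23)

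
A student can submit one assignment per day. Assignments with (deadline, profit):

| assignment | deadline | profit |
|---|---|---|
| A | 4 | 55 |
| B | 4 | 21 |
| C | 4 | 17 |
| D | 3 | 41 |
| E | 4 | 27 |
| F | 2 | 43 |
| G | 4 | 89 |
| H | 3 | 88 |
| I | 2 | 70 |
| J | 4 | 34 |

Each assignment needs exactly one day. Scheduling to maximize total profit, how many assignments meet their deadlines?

By profit: G(d4,89), H(d3,88), I(d2,70), A(d4,55), F(d2,43), D(d3,41), J(d4,34), E(d4,27), B(d4,21), C(d4,17)
G→slot 4; H→slot 3; I→slot 2; A→slot 1; F skipped; D skipped; J skipped; E skipped; B skipped; C skipped.
4 of 10 scheduled.

4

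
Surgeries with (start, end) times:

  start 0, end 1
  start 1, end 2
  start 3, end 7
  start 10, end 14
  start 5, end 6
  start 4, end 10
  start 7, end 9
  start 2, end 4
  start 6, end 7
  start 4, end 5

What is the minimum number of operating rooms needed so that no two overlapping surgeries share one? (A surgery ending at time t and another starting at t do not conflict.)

3

Events (time:±→running): 0:+→1 1:-→0 1:+→1 2:-→0 2:+→1 3:+→2 4:-→1 4:+→2 4:+→3 … peak 3.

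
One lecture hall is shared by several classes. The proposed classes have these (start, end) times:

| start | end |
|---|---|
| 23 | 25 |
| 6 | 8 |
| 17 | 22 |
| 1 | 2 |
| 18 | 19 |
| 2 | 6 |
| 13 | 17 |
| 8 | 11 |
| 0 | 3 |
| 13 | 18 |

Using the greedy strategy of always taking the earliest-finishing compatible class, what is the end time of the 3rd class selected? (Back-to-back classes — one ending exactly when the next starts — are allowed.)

8

Sorted by end: (1,2)  (0,3)  (2,6)  (6,8)  (8,11)  (13,17)  (13,18)  (18,19)  (17,22)  (23,25)
take (1,2); take (2,6); take (6,8); take (8,11); take (13,17); take (18,19); skip (17,22); take (23,25).
Selected: (1,2) (2,6) (6,8) (8,11) (13,17) (18,19) (23,25)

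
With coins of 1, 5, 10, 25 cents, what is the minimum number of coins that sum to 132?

8

Greedy: take as many of the largest coin as possible, then repeat with the remainder.
132 − 5×25→7 − 1×5→2 − 2×1→0
Total coins = 5 + 1 + 2 = 8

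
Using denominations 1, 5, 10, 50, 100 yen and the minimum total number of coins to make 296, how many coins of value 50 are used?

1

296 − 2×100→96 − 1×50→46 − 4×10→6 − 1×5→1 − 1×1→0
Count of 50: 1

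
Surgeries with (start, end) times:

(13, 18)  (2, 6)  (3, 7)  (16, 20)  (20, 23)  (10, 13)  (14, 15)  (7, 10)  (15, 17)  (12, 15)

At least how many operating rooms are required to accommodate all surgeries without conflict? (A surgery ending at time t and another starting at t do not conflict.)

3

The answer is the maximum number of intervals overlapping at any instant.
starts: [2, 3, 7, 10, 12, 13, 14, 15, 16, 20]
ends:   [6, 7, 10, 13, 15, 15, 17, 18, 20, 23]
s2→1 s3→2 e6→1 e7→0 s7→1 e10→0 s10→1 s12→2 e13→1 s13→2 s14→3  — peak 3.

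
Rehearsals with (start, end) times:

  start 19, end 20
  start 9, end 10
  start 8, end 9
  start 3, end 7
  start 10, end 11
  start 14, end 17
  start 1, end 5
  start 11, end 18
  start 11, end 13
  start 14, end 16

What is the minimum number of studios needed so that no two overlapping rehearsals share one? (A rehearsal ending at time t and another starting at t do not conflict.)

starts: [1, 3, 8, 9, 10, 11, 11, 14, 14, 19]
ends:   [5, 7, 9, 10, 11, 13, 16, 17, 18, 20]
s1→1 s3→2 e5→1 e7→0 s8→1 e9→0 s9→1 e10→0 s10→1 e11→0 s11→1 s11→2 e13→1 s14→2 s14→3  — peak 3.

3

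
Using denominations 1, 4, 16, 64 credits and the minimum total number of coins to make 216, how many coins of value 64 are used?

Use the largest denomination that fits, subtract, and repeat.
216 = 3×64 + 1×16 + 2×4
Count of 64: 3

3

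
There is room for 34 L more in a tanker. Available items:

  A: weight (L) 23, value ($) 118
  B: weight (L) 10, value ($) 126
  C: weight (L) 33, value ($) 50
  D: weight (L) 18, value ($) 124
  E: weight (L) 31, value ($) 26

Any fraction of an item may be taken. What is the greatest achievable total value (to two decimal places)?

Sort by value per unit weight and fill in that order.
Order: B (126/10=12.60) > D (124/18=6.89) > A (118/23=5.13) > C (50/33=1.52) > E (26/31=0.84)
Fill: take B (10 @ 126) → take D (18 @ 124) → take 6/23 of A → 30.78; 34/34 used.
Total value = 280.78

280.78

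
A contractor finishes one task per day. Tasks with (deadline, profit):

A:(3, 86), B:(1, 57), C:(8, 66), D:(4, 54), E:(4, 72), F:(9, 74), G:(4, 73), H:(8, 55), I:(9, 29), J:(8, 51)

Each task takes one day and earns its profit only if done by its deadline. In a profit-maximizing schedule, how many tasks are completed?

9

By profit: A(d3,86), F(d9,74), G(d4,73), E(d4,72), C(d8,66), B(d1,57), H(d8,55), D(d4,54), J(d8,51), I(d9,29)
A→slot 3; F→slot 9; G→slot 4; E→slot 2; C→slot 8; B→slot 1; H→slot 7; D skipped; J→slot 6; I→slot 5.
9 of 10 scheduled.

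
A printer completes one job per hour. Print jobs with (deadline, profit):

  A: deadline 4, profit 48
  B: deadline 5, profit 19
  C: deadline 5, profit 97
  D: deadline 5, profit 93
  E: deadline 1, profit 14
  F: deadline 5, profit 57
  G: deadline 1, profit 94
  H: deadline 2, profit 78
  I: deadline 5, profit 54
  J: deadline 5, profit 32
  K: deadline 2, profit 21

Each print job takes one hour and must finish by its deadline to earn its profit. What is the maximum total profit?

Sort by profit descending; place each in the latest free slot ≤ its deadline.
Profit order: C=97 G=94 D=93 H=78 F=57 I=54 A=48 J=32 K=21 B=19 E=14
Assign: C→slot 5, G→slot 1, D→slot 4, H→slot 2, F→slot 3, I skipped, A skipped, J skipped, K skipped, B skipped, E skipped.
Slots: [1:G] [2:H] [3:F] [4:D] [5:C]
Profit = 94 + 78 + 57 + 93 + 97 = 419

419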